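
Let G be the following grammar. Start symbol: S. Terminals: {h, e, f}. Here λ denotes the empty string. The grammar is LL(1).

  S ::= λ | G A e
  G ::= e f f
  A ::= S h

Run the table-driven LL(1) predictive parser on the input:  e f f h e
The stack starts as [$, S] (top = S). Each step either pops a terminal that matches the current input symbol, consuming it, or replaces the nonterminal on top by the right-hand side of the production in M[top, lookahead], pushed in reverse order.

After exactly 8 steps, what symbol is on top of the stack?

step 1: stack=$ S  input=e f f h e $  — expand S ::= G A e
step 2: stack=$ e A G  input=e f f h e $  — expand G ::= e f f
step 3: stack=$ e A f f e  input=e f f h e $  — match e
step 4: stack=$ e A f f  input=f f h e $  — match f
step 5: stack=$ e A f  input=f h e $  — match f
step 6: stack=$ e A  input=h e $  — expand A ::= S h
step 7: stack=$ e h S  input=h e $  — expand S ::= λ
step 8: stack=$ e h  input=h e $  — match h
Stack after step 8: $ e (top = e).

e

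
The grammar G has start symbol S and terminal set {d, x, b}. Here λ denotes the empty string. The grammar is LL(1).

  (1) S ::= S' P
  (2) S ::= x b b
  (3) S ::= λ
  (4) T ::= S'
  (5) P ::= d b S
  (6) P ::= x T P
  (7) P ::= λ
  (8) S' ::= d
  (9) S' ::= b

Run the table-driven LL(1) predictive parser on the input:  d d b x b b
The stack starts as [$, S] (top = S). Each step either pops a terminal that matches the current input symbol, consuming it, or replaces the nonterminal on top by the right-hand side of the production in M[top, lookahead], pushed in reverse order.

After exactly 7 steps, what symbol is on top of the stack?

step 1: stack=$ S  input=d d b x b b $  — expand S ::= S' P
step 2: stack=$ P S'  input=d d b x b b $  — expand S' ::= d
step 3: stack=$ P d  input=d d b x b b $  — match d
step 4: stack=$ P  input=d b x b b $  — expand P ::= d b S
step 5: stack=$ S b d  input=d b x b b $  — match d
step 6: stack=$ S b  input=b x b b $  — match b
step 7: stack=$ S  input=x b b $  — expand S ::= x b b
Stack after step 7: $ b b x (top = x).

x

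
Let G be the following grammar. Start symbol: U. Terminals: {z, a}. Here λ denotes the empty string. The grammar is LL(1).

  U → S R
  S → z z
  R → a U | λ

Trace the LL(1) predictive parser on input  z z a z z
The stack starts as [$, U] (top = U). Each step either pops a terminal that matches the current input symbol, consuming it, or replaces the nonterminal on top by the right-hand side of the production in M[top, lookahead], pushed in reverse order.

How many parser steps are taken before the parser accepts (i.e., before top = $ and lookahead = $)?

      Stack    Input        Action
   1  $ U      z z a z z $  expand U → S R
   2  $ R S    z z a z z $  expand S → z z
   3  $ R z z  z z a z z $  match z
   4  $ R z    z a z z $    match z
   5  $ R      a z z $      expand R → a U
   6  $ U a    a z z $      match a
   7  $ U      z z $        expand U → S R
   8  $ R S    z z $        expand S → z z
   9  $ R z z  z z $        match z
  10  $ R z    z $          match z
  11  $ R      $            expand R → λ
Accept reached after 11 steps.

11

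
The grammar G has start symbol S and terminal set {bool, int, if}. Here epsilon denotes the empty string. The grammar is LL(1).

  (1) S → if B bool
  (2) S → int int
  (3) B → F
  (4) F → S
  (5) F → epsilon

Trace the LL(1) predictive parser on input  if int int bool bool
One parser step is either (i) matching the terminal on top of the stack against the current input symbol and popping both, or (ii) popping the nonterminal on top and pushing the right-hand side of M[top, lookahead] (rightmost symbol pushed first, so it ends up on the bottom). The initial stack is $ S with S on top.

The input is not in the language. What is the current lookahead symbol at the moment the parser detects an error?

bool

     Stack           Input                   Action
  1  $ S             if int int bool bool $  expand S → if B bool
  2  $ bool B if     if int int bool bool $  match if
  3  $ bool B        int int bool bool $     expand B → F
  4  $ bool F        int int bool bool $     expand F → S
  5  $ bool S        int int bool bool $     expand S → int int
  6  $ bool int int  int int bool bool $     match int
  7  $ bool int      int bool bool $         match int
  8  $ bool          bool bool $             match bool
  9  $               bool $                  error: stack empty but input remains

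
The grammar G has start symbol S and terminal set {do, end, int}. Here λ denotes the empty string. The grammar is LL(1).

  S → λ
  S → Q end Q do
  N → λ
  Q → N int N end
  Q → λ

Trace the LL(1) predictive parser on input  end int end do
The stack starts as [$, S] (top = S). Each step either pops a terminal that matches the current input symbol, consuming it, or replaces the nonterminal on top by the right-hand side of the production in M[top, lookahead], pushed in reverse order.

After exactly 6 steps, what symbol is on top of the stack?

N

step 1: stack=$ S  input=end int end do $  — expand S → Q end Q do
step 2: stack=$ do Q end Q  input=end int end do $  — expand Q → λ
step 3: stack=$ do Q end  input=end int end do $  — match end
step 4: stack=$ do Q  input=int end do $  — expand Q → N int N end
step 5: stack=$ do end N int N  input=int end do $  — expand N → λ
step 6: stack=$ do end N int  input=int end do $  — match int
Stack after step 6: $ do end N (top = N).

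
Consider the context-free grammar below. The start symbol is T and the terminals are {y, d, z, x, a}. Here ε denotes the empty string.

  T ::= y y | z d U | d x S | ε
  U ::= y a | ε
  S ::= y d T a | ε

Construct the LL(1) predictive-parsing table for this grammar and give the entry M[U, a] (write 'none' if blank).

U ::= ε

FIRST(T) = {ε, d, y, z}
FIRST(U) = {ε, y}
FIRST(S) = {ε, y}
FOLLOW(T) includes $ since T is the start symbol.
FOLLOW(T): in S::=y d T a, T is followed by a with FIRST {a}. Thus FOLLOW(T) = {$, a}.
FOLLOW(U): in T::=z d U, the suffix after U is empty, so FOLLOW(U) ⊇ FOLLOW(T) = {$, a}. Thus FOLLOW(U) = {$, a}.
For U ::= y a: FIRST(y a) = {y}, so it goes in M[U, t] for t ∈ {y}.
For U ::= ε: FIRST(ε) = {ε}, so it goes in M[U, t] for t ∈ {}; since ε ∈ FIRST, also for every t ∈ FOLLOW(U) = {$, a}.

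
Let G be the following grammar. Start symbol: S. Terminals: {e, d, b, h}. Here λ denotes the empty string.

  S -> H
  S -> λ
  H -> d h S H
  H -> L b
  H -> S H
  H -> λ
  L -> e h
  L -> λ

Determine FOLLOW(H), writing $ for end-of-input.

{$, b, d, e}

FIRST(L) = {λ, e}
FIRST(S) = {λ, b, d, e}  (via H)
FIRST(H) = {λ, b, d, e}  (via L b, S H)
FOLLOW(S) includes $ since S is the start symbol.
FOLLOW(L): in H->L b, L is followed by b with FIRST {b}. Thus FOLLOW(L) = {b}.
FOLLOW(S): in H->d h S H, S is followed by H with FIRST {λ, b, d, e}; in H->d h S H, the suffix after S is nullable, so FOLLOW(S) ⊇ FOLLOW(H) = {$, b, d, e}; in H->S H, S is followed by H with FIRST {λ, b, d, e}; in H->S H, the suffix after S is nullable, so FOLLOW(S) ⊇ FOLLOW(H) = {$, b, d, e}. Thus FOLLOW(S) = {$, b, d, e}.
FOLLOW(H): in S->H, the suffix after H is empty, so FOLLOW(H) ⊇ FOLLOW(S) = {$, b, d, e}; in H->d h S H, the suffix after H is empty (adds nothing new); in H->S H, the suffix after H is empty (adds nothing new). Thus FOLLOW(H) = {$, b, d, e}.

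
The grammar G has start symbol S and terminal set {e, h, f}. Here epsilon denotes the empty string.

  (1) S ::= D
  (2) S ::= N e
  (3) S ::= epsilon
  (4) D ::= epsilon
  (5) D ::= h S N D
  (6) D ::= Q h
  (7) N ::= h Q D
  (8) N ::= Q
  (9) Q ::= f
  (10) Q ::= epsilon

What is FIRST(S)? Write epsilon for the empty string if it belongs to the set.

FIRST(Q) = {epsilon, f}
FIRST(D) = {epsilon, f, h}  (via Q h)
FIRST(N) = {epsilon, f, h}  (via Q)
FIRST(S) = {epsilon, e, f, h}  (via D, N e)

{epsilon, e, f, h}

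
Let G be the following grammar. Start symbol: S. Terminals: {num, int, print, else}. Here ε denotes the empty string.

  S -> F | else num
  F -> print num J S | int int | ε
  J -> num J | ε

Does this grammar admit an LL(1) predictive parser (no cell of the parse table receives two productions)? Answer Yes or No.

FIRST(S) = {ε, else, int, print}
FIRST(F) = {ε, int, print}
FIRST(J) = {ε, num}
FOLLOW(S) = {$}
FOLLOW(F) = {$}
FOLLOW(J) = {$, else, int, print}
Each cell of M receives at most one production.

Yes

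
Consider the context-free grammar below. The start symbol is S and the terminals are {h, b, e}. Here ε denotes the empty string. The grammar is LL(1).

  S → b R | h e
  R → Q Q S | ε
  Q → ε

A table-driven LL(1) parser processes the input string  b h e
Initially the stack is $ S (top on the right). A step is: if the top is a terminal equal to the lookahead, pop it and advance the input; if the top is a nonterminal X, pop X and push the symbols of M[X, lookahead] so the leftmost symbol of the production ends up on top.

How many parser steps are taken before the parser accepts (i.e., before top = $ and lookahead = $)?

step 1: stack=$ S  input=b h e $  — expand S → b R
step 2: stack=$ R b  input=b h e $  — match b
step 3: stack=$ R  input=h e $  — expand R → Q Q S
step 4: stack=$ S Q Q  input=h e $  — expand Q → ε
step 5: stack=$ S Q  input=h e $  — expand Q → ε
step 6: stack=$ S  input=h e $  — expand S → h e
step 7: stack=$ e h  input=h e $  — match h
step 8: stack=$ e  input=e $  — match e
Accept reached after 8 steps.

8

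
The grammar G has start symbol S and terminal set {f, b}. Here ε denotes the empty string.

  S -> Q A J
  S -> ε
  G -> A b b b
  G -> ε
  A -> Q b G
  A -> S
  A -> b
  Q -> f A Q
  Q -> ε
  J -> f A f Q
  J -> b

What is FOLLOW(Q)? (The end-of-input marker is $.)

FIRST(Q): from Q->f A Q we get {f}; from Q->ε we get {ε}. So FIRST(Q) = {ε, f}.
FIRST(J): from J->f A f Q we get {f}; from J->b we get {b}. So FIRST(J) = {b, f}.
FIRST(S): from S->Q A J we get {b, f}; from S->ε we get {ε}. So FIRST(S) = {ε, b, f}.
FIRST(A): from A->Q b G we get {b, f}; from A->S we get {ε, b, f}; from A->b we get {b}. So FIRST(A) = {ε, b, f}.
FIRST(G): from G->A b b b we get {b, f}; from G->ε we get {ε}. So FIRST(G) = {ε, b, f}.
FOLLOW(S) includes $ since S is the start symbol.
FOLLOW(S): in A->S, the suffix after S is empty, so FOLLOW(S) ⊇ FOLLOW(A) = {$, b, f}. Thus FOLLOW(S) = {$, b, f}.
FOLLOW(J): in S->Q A J, the suffix after J is empty, so FOLLOW(J) ⊇ FOLLOW(S) = {$, b, f}. Thus FOLLOW(J) = {$, b, f}.
FOLLOW(Q): in S->Q A J, Q is followed by A J with FIRST {b, f}; in A->Q b G, Q is followed by b G with FIRST {b}; in Q->f A Q, the suffix after Q is empty (adds nothing new); in J->f A f Q, the suffix after Q is empty, so FOLLOW(Q) ⊇ FOLLOW(J) = {$, b, f}. Thus FOLLOW(Q) = {$, b, f}.
FOLLOW(A): in S->Q A J, A is followed by J with FIRST {b, f}; in G->A b b b, A is followed by b b b with FIRST {b}; in Q->f A Q, A is followed by Q with FIRST {ε, f}; in Q->f A Q, the suffix after A is nullable, so FOLLOW(A) ⊇ FOLLOW(Q) = {$, b, f}; in J->f A f Q, A is followed by f Q with FIRST {f}. Thus FOLLOW(A) = {$, b, f}.
FOLLOW(G): in A->Q b G, the suffix after G is empty, so FOLLOW(G) ⊇ FOLLOW(A) = {$, b, f}. Thus FOLLOW(G) = {$, b, f}.

{$, b, f}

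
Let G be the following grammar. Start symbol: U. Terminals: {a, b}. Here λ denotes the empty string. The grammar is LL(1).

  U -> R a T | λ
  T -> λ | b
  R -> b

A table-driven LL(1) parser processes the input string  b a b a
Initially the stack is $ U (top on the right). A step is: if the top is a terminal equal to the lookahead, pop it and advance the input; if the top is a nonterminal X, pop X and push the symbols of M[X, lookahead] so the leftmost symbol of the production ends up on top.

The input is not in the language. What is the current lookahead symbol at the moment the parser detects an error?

a

     Stack    Input      Action
  1  $ U      b a b a $  expand U -> R a T
  2  $ T a R  b a b a $  expand R -> b
  3  $ T a b  b a b a $  match b
  4  $ T a    a b a $    match a
  5  $ T      b a $      expand T -> b
  6  $ b      b a $      match b
  7  $        a $        error: stack empty but input remains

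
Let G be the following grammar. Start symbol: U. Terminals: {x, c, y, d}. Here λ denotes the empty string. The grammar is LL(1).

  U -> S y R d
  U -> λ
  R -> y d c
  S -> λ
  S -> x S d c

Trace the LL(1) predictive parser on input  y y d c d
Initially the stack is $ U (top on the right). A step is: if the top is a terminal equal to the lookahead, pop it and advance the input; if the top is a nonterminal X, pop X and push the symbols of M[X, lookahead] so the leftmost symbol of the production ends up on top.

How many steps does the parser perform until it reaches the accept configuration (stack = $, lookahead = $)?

step 1: stack=$ U  input=y y d c d $  — expand U -> S y R d
step 2: stack=$ d R y S  input=y y d c d $  — expand S -> λ
step 3: stack=$ d R y  input=y y d c d $  — match y
step 4: stack=$ d R  input=y d c d $  — expand R -> y d c
step 5: stack=$ d c d y  input=y d c d $  — match y
step 6: stack=$ d c d  input=d c d $  — match d
step 7: stack=$ d c  input=c d $  — match c
step 8: stack=$ d  input=d $  — match d
Accept reached after 8 steps.

8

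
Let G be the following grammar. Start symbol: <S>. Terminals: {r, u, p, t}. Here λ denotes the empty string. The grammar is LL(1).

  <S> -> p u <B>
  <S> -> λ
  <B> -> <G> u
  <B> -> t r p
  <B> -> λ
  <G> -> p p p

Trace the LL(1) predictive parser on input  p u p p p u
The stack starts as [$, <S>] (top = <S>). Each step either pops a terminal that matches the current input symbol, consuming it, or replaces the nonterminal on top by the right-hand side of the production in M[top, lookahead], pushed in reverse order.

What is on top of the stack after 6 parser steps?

p

step 1: stack=$ <S>  input=p u p p p u $  — expand <S> -> p u <B>
step 2: stack=$ <B> u p  input=p u p p p u $  — match p
step 3: stack=$ <B> u  input=u p p p u $  — match u
step 4: stack=$ <B>  input=p p p u $  — expand <B> -> <G> u
step 5: stack=$ u <G>  input=p p p u $  — expand <G> -> p p p
step 6: stack=$ u p p p  input=p p p u $  — match p
Stack after step 6: $ u p p (top = p).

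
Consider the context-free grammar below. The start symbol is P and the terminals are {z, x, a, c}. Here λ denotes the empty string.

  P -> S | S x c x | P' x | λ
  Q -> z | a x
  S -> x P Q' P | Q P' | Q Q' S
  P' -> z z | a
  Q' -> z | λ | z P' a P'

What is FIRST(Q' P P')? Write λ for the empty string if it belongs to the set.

FIRST(Q) = {a, z}
FIRST(P') = {a, z}
FIRST(Q') = {λ, z}
FIRST(S) = {a, x, z}  (via Q P', Q Q' S)
FIRST(P) = {λ, a, x, z}  (via S, S x c x, P' x)
FIRST(Q' P P'): take FIRST of each symbol in turn, carrying on past any symbol whose FIRST contains λ; result {a, x, z}.

{a, x, z}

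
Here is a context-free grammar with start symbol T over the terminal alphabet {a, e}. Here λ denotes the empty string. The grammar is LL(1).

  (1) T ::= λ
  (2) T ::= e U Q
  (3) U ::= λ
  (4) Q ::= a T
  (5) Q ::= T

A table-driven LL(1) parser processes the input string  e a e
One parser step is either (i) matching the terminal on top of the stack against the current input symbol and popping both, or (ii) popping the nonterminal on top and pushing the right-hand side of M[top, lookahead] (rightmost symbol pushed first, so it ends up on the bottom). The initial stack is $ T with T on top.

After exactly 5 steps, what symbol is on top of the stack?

T

step 1: stack=$ T  input=e a e $  — expand T ::= e U Q
step 2: stack=$ Q U e  input=e a e $  — match e
step 3: stack=$ Q U  input=a e $  — expand U ::= λ
step 4: stack=$ Q  input=a e $  — expand Q ::= a T
step 5: stack=$ T a  input=a e $  — match a
Stack after step 5: $ T (top = T).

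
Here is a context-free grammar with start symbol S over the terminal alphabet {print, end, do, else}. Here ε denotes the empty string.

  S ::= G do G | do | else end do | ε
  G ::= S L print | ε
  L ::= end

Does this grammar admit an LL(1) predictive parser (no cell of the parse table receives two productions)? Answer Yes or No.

FIRST(S) = {ε, do, else, end}
FIRST(G) = {ε, do, else, end}
FIRST(L) = {end}
FOLLOW(S) = {$, end}
FOLLOW(G) = {$, do, end}
FOLLOW(L) = {print}
Cell M[G, do] receives both G ::= S L print and G ::= ε — the grammar is not LL(1).

No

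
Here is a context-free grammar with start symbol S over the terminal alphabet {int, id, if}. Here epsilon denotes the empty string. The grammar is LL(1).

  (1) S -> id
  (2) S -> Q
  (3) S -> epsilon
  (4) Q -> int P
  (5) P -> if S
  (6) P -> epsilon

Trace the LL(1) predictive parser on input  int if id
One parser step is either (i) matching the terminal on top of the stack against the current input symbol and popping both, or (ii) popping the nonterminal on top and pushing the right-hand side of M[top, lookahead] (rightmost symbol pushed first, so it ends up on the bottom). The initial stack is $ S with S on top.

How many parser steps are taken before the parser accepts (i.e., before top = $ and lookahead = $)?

7

step 1: stack=$ S  input=int if id $  — expand S -> Q
step 2: stack=$ Q  input=int if id $  — expand Q -> int P
step 3: stack=$ P int  input=int if id $  — match int
step 4: stack=$ P  input=if id $  — expand P -> if S
step 5: stack=$ S if  input=if id $  — match if
step 6: stack=$ S  input=id $  — expand S -> id
step 7: stack=$ id  input=id $  — match id
Accept reached after 7 steps.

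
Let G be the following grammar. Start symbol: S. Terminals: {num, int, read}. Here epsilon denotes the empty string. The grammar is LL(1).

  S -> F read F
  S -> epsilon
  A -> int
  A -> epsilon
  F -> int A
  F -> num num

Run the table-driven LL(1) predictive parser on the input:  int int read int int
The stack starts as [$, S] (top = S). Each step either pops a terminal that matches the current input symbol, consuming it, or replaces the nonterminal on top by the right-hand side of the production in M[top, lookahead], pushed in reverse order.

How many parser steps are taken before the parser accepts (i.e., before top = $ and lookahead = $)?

10

step 1: stack=$ S  input=int int read int int $  — expand S -> F read F
step 2: stack=$ F read F  input=int int read int int $  — expand F -> int A
step 3: stack=$ F read A int  input=int int read int int $  — match int
step 4: stack=$ F read A  input=int read int int $  — expand A -> int
step 5: stack=$ F read int  input=int read int int $  — match int
step 6: stack=$ F read  input=read int int $  — match read
step 7: stack=$ F  input=int int $  — expand F -> int A
step 8: stack=$ A int  input=int int $  — match int
step 9: stack=$ A  input=int $  — expand A -> int
step 10: stack=$ int  input=int $  — match int
Accept reached after 10 steps.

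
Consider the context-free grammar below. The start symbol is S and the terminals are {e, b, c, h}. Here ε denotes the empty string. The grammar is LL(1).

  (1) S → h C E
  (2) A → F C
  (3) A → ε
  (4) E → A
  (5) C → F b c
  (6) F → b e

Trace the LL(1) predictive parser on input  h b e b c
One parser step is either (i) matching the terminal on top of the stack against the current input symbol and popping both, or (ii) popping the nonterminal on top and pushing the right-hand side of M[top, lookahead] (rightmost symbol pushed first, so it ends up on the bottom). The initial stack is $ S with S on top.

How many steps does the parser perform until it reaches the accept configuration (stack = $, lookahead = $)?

10

step 1: stack=$ S  input=h b e b c $  — expand S → h C E
step 2: stack=$ E C h  input=h b e b c $  — match h
step 3: stack=$ E C  input=b e b c $  — expand C → F b c
step 4: stack=$ E c b F  input=b e b c $  — expand F → b e
step 5: stack=$ E c b e b  input=b e b c $  — match b
step 6: stack=$ E c b e  input=e b c $  — match e
step 7: stack=$ E c b  input=b c $  — match b
step 8: stack=$ E c  input=c $  — match c
step 9: stack=$ E  input=$  — expand E → A
step 10: stack=$ A  input=$  — expand A → ε
Accept reached after 10 steps.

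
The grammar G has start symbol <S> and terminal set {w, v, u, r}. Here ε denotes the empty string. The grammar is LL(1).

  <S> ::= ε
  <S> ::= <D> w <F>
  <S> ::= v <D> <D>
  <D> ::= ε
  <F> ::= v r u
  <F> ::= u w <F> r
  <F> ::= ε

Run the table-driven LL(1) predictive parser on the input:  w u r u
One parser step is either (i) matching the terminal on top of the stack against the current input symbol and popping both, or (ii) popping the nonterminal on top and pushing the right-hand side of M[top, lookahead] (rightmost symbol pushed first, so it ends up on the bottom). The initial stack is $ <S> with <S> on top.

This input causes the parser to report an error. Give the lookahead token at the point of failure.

     Stack        Input      Action
  1  $ <S>        w u r u $  expand <S> ::= <D> w <F>
  2  $ <F> w <D>  w u r u $  expand <D> ::= ε
  3  $ <F> w      w u r u $  match w
  4  $ <F>        u r u $    expand <F> ::= u w <F> r
  5  $ r <F> w u  u r u $    match u
  6  $ r <F> w    r u $      error: top is terminal w but lookahead is r

r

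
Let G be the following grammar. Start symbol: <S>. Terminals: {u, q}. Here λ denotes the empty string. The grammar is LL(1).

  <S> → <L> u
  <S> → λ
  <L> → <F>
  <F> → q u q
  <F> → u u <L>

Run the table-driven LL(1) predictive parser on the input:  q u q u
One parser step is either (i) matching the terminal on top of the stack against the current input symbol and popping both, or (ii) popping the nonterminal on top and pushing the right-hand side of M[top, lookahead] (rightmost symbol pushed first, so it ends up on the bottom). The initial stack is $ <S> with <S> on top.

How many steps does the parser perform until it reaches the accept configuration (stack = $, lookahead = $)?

7

step 1: stack=$ <S>  input=q u q u $  — expand <S> → <L> u
step 2: stack=$ u <L>  input=q u q u $  — expand <L> → <F>
step 3: stack=$ u <F>  input=q u q u $  — expand <F> → q u q
step 4: stack=$ u q u q  input=q u q u $  — match q
step 5: stack=$ u q u  input=u q u $  — match u
step 6: stack=$ u q  input=q u $  — match q
step 7: stack=$ u  input=u $  — match u
Accept reached after 7 steps.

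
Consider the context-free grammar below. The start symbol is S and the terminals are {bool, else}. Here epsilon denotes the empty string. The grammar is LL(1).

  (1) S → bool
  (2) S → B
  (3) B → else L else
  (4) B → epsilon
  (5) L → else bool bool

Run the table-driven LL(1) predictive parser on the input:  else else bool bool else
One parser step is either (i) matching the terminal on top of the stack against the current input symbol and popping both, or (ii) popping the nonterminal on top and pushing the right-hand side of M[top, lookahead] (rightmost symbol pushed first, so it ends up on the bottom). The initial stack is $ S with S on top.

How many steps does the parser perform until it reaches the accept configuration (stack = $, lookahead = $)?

8

     Stack                  Input                       Action
  1  $ S                    else else bool bool else $  expand S → B
  2  $ B                    else else bool bool else $  expand B → else L else
  3  $ else L else          else else bool bool else $  match else
  4  $ else L               else bool bool else $       expand L → else bool bool
  5  $ else bool bool else  else bool bool else $       match else
  6  $ else bool bool       bool bool else $            match bool
  7  $ else bool            bool else $                 match bool
  8  $ else                 else $                      match else
Accept reached after 8 steps.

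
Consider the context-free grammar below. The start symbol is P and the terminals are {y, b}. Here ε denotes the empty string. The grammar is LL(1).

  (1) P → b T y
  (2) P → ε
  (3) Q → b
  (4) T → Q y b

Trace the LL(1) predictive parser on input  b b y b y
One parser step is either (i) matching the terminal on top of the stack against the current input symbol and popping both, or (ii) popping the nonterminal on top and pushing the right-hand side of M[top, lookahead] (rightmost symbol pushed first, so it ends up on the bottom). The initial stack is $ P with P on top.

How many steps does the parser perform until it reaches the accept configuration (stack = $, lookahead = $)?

8

     Stack      Input        Action
  1  $ P        b b y b y $  expand P → b T y
  2  $ y T b    b b y b y $  match b
  3  $ y T      b y b y $    expand T → Q y b
  4  $ y b y Q  b y b y $    expand Q → b
  5  $ y b y b  b y b y $    match b
  6  $ y b y    y b y $      match y
  7  $ y b      b y $        match b
  8  $ y        y $          match y
Accept reached after 8 steps.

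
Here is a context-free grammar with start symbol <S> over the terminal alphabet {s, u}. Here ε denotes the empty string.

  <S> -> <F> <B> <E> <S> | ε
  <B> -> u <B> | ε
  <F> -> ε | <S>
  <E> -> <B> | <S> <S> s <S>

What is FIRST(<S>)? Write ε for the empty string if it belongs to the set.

{ε, s, u}

FIRST(<B>) = {ε, u}
FIRST(<S>) = {ε, s, u}  (via <F> <B> <E> <S>)
FIRST(<F>) = {ε, s, u}  (via <S>)
FIRST(<E>) = {ε, s, u}  (via <B>, <S> <S> s <S>)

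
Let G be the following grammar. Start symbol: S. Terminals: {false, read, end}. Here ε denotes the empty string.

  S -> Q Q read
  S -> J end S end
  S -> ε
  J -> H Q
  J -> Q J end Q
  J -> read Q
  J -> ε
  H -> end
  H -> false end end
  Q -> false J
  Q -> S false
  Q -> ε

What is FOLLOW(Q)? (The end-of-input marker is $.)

{end, false, read}

FIRST(H): from H->end we get {end}; from H->false end end we get {false}. So FIRST(H) = {end, false}.
FIRST(S): from S->Q Q read we get {end, false, read}; from S->J end S end we get {end, false, read}; from S->ε we get {ε}. So FIRST(S) = {ε, end, false, read}.
FIRST(Q): from Q->false J we get {false}; from Q->S false we get {end, false, read}; from Q->ε we get {ε}. So FIRST(Q) = {ε, end, false, read}.
FIRST(J): from J->H Q we get {end, false}; from J->Q J end Q we get {end, false, read}; from J->read Q we get {read}; from J->ε we get {ε}. So FIRST(J) = {ε, end, false, read}.
FOLLOW(S) includes $ since S is the start symbol.
FOLLOW(S): in S->J end S end, S is followed by end with FIRST {end}; in Q->S false, S is followed by false with FIRST {false}. Thus FOLLOW(S) = {$, end, false}.
FOLLOW(J): in S->J end S end, J is followed by end S end with FIRST {end}; in J->Q J end Q, J is followed by end Q with FIRST {end}; in Q->false J, the suffix after J is empty, so FOLLOW(J) ⊇ FOLLOW(Q) = {end, false, read}. Thus FOLLOW(J) = {end, false, read}.
FOLLOW(H): in J->H Q, H is followed by Q with FIRST {ε, end, false, read}; in J->H Q, the suffix after H is nullable, so FOLLOW(H) ⊇ FOLLOW(J) = {end, false, read}. Thus FOLLOW(H) = {end, false, read}.
FOLLOW(Q): in S->Q Q read (occurrence 1), Q is followed by Q read with FIRST {end, false, read}; in S->Q Q read (occurrence 2), Q is followed by read with FIRST {read}; in J->H Q, the suffix after Q is empty, so FOLLOW(Q) ⊇ FOLLOW(J) = {end, false, read}; in J->Q J end Q (occurrence 1), Q is followed by J end Q with FIRST {end, false, read}; in J->Q J end Q (occurrence 2), the suffix after Q is empty, so FOLLOW(Q) ⊇ FOLLOW(J) = {end, false, read}; in J->read Q, the suffix after Q is empty, so FOLLOW(Q) ⊇ FOLLOW(J) = {end, false, read}. Thus FOLLOW(Q) = {end, false, read}.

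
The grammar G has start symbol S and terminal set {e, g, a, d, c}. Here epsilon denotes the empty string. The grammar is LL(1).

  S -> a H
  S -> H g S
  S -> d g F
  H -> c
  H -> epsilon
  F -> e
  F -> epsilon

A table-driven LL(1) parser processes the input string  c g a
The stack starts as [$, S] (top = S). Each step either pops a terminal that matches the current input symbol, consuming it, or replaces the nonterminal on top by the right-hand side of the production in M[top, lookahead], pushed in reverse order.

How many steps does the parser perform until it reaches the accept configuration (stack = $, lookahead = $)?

7

step 1: stack=$ S  input=c g a $  — expand S -> H g S
step 2: stack=$ S g H  input=c g a $  — expand H -> c
step 3: stack=$ S g c  input=c g a $  — match c
step 4: stack=$ S g  input=g a $  — match g
step 5: stack=$ S  input=a $  — expand S -> a H
step 6: stack=$ H a  input=a $  — match a
step 7: stack=$ H  input=$  — expand H -> epsilon
Accept reached after 7 steps.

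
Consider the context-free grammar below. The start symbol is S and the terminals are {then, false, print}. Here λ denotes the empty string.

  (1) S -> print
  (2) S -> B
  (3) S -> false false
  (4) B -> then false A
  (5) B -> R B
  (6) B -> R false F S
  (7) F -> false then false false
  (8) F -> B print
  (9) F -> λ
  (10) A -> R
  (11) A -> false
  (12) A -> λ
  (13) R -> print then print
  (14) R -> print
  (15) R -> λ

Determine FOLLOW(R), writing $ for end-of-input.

FIRST(R): from R->print then print we get {print}; from R->print we get {print}; from R->λ we get {λ}. So FIRST(R) = {λ, print}.
FIRST(B): from B->then false A we get {then}; from B->R B we get {false, print, then}; from B->R false F S we get {false, print}. So FIRST(B) = {false, print, then}.
FIRST(A): from A->R we get {λ, print}; from A->false we get {false}; from A->λ we get {λ}. So FIRST(A) = {λ, false, print}.
FIRST(S): from S->print we get {print}; from S->B we get {false, print, then}; from S->false false we get {false}. So FIRST(S) = {false, print, then}.
FIRST(F): from F->false then false false we get {false}; from F->B print we get {false, print, then}; from F->λ we get {λ}. So FIRST(F) = {λ, false, print, then}.
FOLLOW(S) includes $ since S is the start symbol.
FOLLOW(F): in B->R false F S, F is followed by S with FIRST {false, print, then}. Thus FOLLOW(F) = {false, print, then}.
FOLLOW(S): in B->R false F S, the suffix after S is empty, so FOLLOW(S) ⊇ FOLLOW(B) = {$, print}. Thus FOLLOW(S) = {$, print}.
FOLLOW(B): in S->B, the suffix after B is empty, so FOLLOW(B) ⊇ FOLLOW(S) = {$, print}; in B->R B, the suffix after B is empty (adds nothing new); in F->B print, B is followed by print with FIRST {print}. Thus FOLLOW(B) = {$, print}.
FOLLOW(A): in B->then false A, the suffix after A is empty, so FOLLOW(A) ⊇ FOLLOW(B) = {$, print}. Thus FOLLOW(A) = {$, print}.
FOLLOW(R): in B->R B, R is followed by B with FIRST {false, print, then}; in B->R false F S, R is followed by false F S with FIRST {false}; in A->R, the suffix after R is empty, so FOLLOW(R) ⊇ FOLLOW(A) = {$, print}. Thus FOLLOW(R) = {$, false, print, then}.

{$, false, print, then}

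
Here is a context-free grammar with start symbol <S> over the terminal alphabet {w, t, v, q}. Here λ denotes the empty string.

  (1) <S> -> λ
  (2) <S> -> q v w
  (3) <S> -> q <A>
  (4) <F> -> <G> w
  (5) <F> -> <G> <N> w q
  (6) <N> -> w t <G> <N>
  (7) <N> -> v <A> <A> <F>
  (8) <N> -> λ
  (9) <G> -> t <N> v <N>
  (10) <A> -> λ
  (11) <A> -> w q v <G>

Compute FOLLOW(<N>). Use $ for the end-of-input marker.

{$, t, v, w}

FIRST(<S>): from <S>->λ we get {λ}; from <S>->q v w we get {q}; from <S>->q <A> we get {q}. So FIRST(<S>) = {λ, q}.
FIRST(<N>): from <N>->w t <G> <N> we get {w}; from <N>->v <A> <A> <F> we get {v}; from <N>->λ we get {λ}. So FIRST(<N>) = {λ, v, w}.
FIRST(<G>): from <G>->t <N> v <N> we get {t}. So FIRST(<G>) = {t}.
FIRST(<A>): from <A>->λ we get {λ}; from <A>->w q v <G> we get {w}. So FIRST(<A>) = {λ, w}.
FIRST(<F>): from <F>-><G> w we get {t}; from <F>-><G> <N> w q we get {t}. So FIRST(<F>) = {t}.
FOLLOW(<S>) includes $ since <S> is the start symbol.
FOLLOW(<S>): <S> appears on no right-hand side. Thus FOLLOW(<S>) = {$}.
FOLLOW(<A>): in <S>->q <A>, the suffix after <A> is empty, so FOLLOW(<A>) ⊇ FOLLOW(<S>) = {$}; in <N>->v <A> <A> <F> (occurrence 1), <A> is followed by <A> <F> with FIRST {t, w}; in <N>->v <A> <A> <F> (occurrence 2), <A> is followed by <F> with FIRST {t}. Thus FOLLOW(<A>) = {$, t, w}.
FOLLOW(<F>): in <N>->v <A> <A> <F>, the suffix after <F> is empty, so FOLLOW(<F>) ⊇ FOLLOW(<N>) = {$, t, v, w}. Thus FOLLOW(<F>) = {$, t, v, w}.
FOLLOW(<N>): in <F>-><G> <N> w q, <N> is followed by w q with FIRST {w}; in <N>->w t <G> <N>, the suffix after <N> is empty (adds nothing new); in <G>->t <N> v <N> (occurrence 1), <N> is followed by v <N> with FIRST {v}; in <G>->t <N> v <N> (occurrence 2), the suffix after <N> is empty, so FOLLOW(<N>) ⊇ FOLLOW(<G>) = {$, t, v, w}. Thus FOLLOW(<N>) = {$, t, v, w}.
FOLLOW(<G>): in <F>-><G> w, <G> is followed by w with FIRST {w}; in <F>-><G> <N> w q, <G> is followed by <N> w q with FIRST {v, w}; in <N>->w t <G> <N>, <G> is followed by <N> with FIRST {λ, v, w}; in <N>->w t <G> <N>, the suffix after <G> is nullable, so FOLLOW(<G>) ⊇ FOLLOW(<N>) = {$, t, v, w}; in <A>->w q v <G>, the suffix after <G> is empty, so FOLLOW(<G>) ⊇ FOLLOW(<A>) = {$, t, w}. Thus FOLLOW(<G>) = {$, t, v, w}.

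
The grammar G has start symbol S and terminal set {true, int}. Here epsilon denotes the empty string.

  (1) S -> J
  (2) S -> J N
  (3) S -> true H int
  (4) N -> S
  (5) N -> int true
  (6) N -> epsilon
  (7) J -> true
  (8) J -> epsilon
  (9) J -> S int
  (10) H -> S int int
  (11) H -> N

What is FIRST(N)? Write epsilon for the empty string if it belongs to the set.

FIRST(S): from S->J we get {epsilon, int, true}; from S->J N we get {epsilon, int, true}; from S->true H int we get {true}. So FIRST(S) = {epsilon, int, true}.
FIRST(N): from N->S we get {epsilon, int, true}; from N->int true we get {int}; from N->epsilon we get {epsilon}. So FIRST(N) = {epsilon, int, true}.
FIRST(J): from J->true we get {true}; from J->epsilon we get {epsilon}; from J->S int we get {int, true}. So FIRST(J) = {epsilon, int, true}.
FIRST(H): from H->S int int we get {int, true}; from H->N we get {epsilon, int, true}. So FIRST(H) = {epsilon, int, true}.

{epsilon, int, true}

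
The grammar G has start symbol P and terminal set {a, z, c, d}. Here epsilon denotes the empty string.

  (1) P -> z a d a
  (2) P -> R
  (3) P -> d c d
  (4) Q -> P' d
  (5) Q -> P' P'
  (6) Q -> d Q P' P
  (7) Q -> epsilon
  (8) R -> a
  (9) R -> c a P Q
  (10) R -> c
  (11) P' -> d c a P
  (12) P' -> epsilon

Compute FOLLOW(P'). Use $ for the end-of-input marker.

FIRST(R) = {a, c}
FIRST(P') = {epsilon, d}
FIRST(P) = {a, c, d, z}  (via R)
FIRST(Q) = {epsilon, d}  (via P' d, P' P')
FOLLOW(P) includes $ since P is the start symbol.
FOLLOW(P): in Q->d Q P' P, the suffix after P is empty, so FOLLOW(P) ⊇ FOLLOW(Q) = {$, a, c, d, z}; in R->c a P Q, P is followed by Q with FIRST {epsilon, d}; in R->c a P Q, the suffix after P is nullable, so FOLLOW(P) ⊇ FOLLOW(R) = {$, a, c, d, z}; in P'->d c a P, the suffix after P is empty, so FOLLOW(P) ⊇ FOLLOW(P') = {$, a, c, d, z}. Thus FOLLOW(P) = {$, a, c, d, z}.
FOLLOW(R): in P->R, the suffix after R is empty, so FOLLOW(R) ⊇ FOLLOW(P) = {$, a, c, d, z}. Thus FOLLOW(R) = {$, a, c, d, z}.
FOLLOW(Q): in Q->d Q P' P, Q is followed by P' P with FIRST {a, c, d, z}; in R->c a P Q, the suffix after Q is empty, so FOLLOW(Q) ⊇ FOLLOW(R) = {$, a, c, d, z}. Thus FOLLOW(Q) = {$, a, c, d, z}.
FOLLOW(P'): in Q->P' d, P' is followed by d with FIRST {d}; in Q->P' P' (occurrence 1), P' is followed by P' with FIRST {epsilon, d}; in Q->P' P' (occurrence 1), the suffix after P' is nullable, so FOLLOW(P') ⊇ FOLLOW(Q) = {$, a, c, d, z}; in Q->P' P' (occurrence 2), the suffix after P' is empty, so FOLLOW(P') ⊇ FOLLOW(Q) = {$, a, c, d, z}; in Q->d Q P' P, P' is followed by P with FIRST {a, c, d, z}. Thus FOLLOW(P') = {$, a, c, d, z}.

{$, a, c, d, z}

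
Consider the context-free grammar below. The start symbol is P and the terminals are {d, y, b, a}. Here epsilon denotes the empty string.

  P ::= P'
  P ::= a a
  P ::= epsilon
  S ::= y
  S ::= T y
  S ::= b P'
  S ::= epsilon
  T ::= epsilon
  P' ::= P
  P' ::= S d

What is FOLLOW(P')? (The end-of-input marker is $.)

{$, d}

FIRST(T): from T::=epsilon we get {epsilon}. So FIRST(T) = {epsilon}.
FIRST(S): from S::=y we get {y}; from S::=T y we get {y}; from S::=b P' we get {b}; from S::=epsilon we get {epsilon}. So FIRST(S) = {epsilon, b, y}.
FIRST(P): from P::=P' we get {epsilon, a, b, d, y}; from P::=a a we get {a}; from P::=epsilon we get {epsilon}. So FIRST(P) = {epsilon, a, b, d, y}.
FIRST(P'): from P'::=P we get {epsilon, a, b, d, y}; from P'::=S d we get {b, d, y}. So FIRST(P') = {epsilon, a, b, d, y}.
FOLLOW(P) includes $ since P is the start symbol.
FOLLOW(S): in P'::=S d, S is followed by d with FIRST {d}. Thus FOLLOW(S) = {d}.
FOLLOW(T): in S::=T y, T is followed by y with FIRST {y}. Thus FOLLOW(T) = {y}.
FOLLOW(P): in P'::=P, the suffix after P is empty, so FOLLOW(P) ⊇ FOLLOW(P') = {$, d}. Thus FOLLOW(P) = {$, d}.
FOLLOW(P'): in P::=P', the suffix after P' is empty, so FOLLOW(P') ⊇ FOLLOW(P) = {$, d}; in S::=b P', the suffix after P' is empty, so FOLLOW(P') ⊇ FOLLOW(S) = {d}. Thus FOLLOW(P') = {$, d}.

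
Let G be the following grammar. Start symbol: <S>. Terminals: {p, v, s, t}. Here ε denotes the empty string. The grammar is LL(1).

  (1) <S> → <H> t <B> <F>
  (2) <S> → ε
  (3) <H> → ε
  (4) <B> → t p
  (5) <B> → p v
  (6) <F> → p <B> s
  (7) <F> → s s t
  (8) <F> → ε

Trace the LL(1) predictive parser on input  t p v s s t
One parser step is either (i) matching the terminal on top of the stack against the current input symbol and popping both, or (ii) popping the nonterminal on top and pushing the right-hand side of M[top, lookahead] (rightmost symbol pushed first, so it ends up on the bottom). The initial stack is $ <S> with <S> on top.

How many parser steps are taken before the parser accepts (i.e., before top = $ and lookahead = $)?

step 1: stack=$ <S>  input=t p v s s t $  — expand <S> → <H> t <B> <F>
step 2: stack=$ <F> <B> t <H>  input=t p v s s t $  — expand <H> → ε
step 3: stack=$ <F> <B> t  input=t p v s s t $  — match t
step 4: stack=$ <F> <B>  input=p v s s t $  — expand <B> → p v
step 5: stack=$ <F> v p  input=p v s s t $  — match p
step 6: stack=$ <F> v  input=v s s t $  — match v
step 7: stack=$ <F>  input=s s t $  — expand <F> → s s t
step 8: stack=$ t s s  input=s s t $  — match s
step 9: stack=$ t s  input=s t $  — match s
step 10: stack=$ t  input=t $  — match t
Accept reached after 10 steps.

10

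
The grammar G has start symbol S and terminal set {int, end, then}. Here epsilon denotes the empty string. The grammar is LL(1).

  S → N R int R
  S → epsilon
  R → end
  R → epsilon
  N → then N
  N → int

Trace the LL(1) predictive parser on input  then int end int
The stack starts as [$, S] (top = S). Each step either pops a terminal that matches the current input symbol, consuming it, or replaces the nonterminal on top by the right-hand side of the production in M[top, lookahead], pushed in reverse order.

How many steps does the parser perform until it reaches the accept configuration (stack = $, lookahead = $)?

     Stack             Input               Action
  1  $ S               then int end int $  expand S → N R int R
  2  $ R int R N       then int end int $  expand N → then N
  3  $ R int R N then  then int end int $  match then
  4  $ R int R N       int end int $       expand N → int
  5  $ R int R int     int end int $       match int
  6  $ R int R         end int $           expand R → end
  7  $ R int end       end int $           match end
  8  $ R int           int $               match int
  9  $ R               $                   expand R → epsilon
Accept reached after 9 steps.

9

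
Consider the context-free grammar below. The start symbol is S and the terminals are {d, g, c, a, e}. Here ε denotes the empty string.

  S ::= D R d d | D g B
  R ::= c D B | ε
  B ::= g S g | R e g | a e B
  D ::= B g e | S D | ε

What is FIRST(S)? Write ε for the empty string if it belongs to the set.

{a, c, d, e, g}

FIRST(R) = {ε, c}
FIRST(B) = {a, c, e, g}  (via R e g)
FIRST(S) = {a, c, d, e, g}  (via D R d d, D g B)
FIRST(D) = {ε, a, c, d, e, g}  (via B g e, S D)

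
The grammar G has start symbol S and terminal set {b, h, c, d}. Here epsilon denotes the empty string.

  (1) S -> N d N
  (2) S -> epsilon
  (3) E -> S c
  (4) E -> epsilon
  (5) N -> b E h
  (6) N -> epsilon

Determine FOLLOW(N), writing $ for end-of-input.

{$, c, d}

FIRST(N) = {epsilon, b}
FIRST(S) = {epsilon, b, d}  (via N d N)
FIRST(E) = {epsilon, b, c, d}  (via S c)
FOLLOW(S) includes $ since S is the start symbol.
FOLLOW(S): in E->S c, S is followed by c with FIRST {c}. Thus FOLLOW(S) = {$, c}.
FOLLOW(E): in N->b E h, E is followed by h with FIRST {h}. Thus FOLLOW(E) = {h}.
FOLLOW(N): in S->N d N (occurrence 1), N is followed by d N with FIRST {d}; in S->N d N (occurrence 2), the suffix after N is empty, so FOLLOW(N) ⊇ FOLLOW(S) = {$, c}. Thus FOLLOW(N) = {$, c, d}.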